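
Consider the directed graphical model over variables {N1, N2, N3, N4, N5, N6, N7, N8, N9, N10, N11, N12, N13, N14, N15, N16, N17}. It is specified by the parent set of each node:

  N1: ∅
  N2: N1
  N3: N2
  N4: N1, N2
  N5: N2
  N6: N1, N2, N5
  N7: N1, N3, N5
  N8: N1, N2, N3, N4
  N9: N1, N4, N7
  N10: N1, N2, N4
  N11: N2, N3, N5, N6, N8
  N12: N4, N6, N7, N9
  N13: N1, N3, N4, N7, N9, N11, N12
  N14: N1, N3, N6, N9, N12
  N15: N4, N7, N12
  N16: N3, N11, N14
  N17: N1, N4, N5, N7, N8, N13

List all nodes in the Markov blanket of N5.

By definition, MB(N5) is built from N5's parents, N5's children, and the co-parents of N5.
N5's children: N6, N7, N11, N17.
N5's parents: N2.
For each child, the remaining parents (spouses of N5):
  N6 also has parents N1, N2.
  N7's other parents are N1, N3.
  N11 also has parents N2, N3, N6, N8.
  parents(N17) \ {N5} = {N1, N4, N7, N8, N13}.
MB(N5) = {N1, N2, N3, N4, N6, N7, N8, N11, N13, N17}.

{N1, N2, N3, N4, N6, N7, N8, N11, N13, N17}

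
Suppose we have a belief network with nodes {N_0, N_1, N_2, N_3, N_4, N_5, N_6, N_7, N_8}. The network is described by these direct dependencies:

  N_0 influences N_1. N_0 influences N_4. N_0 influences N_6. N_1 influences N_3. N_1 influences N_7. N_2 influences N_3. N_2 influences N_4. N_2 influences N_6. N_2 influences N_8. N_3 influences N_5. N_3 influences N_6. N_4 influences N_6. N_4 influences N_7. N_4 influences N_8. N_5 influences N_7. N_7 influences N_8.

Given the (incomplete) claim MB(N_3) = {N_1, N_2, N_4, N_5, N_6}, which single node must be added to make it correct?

N_3 has parents N_1, N_2.
Children of N_3: N_5, N_6.
For each child, the remaining parents (spouses of N_3):
  N_5: —
  N_6: N_0, N_2, N_4
MB(N_3) = {N_0, N_1, N_2, N_4, N_5, N_6}.
Comparing with the claimed set, N_0 is missing.

N_0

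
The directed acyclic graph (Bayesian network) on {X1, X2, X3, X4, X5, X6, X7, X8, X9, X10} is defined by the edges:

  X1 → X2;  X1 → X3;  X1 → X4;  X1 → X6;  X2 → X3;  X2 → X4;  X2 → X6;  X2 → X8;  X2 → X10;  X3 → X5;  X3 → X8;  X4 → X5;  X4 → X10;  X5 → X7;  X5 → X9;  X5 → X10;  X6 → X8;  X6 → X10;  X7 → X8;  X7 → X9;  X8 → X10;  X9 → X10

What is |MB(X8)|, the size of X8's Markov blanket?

Children of X8: X10.
Parents of X8: X2, X3, X6, X7.
Other parents of X8's children:
  X10: X2, X4, X5, X6, X9
MB(X8) = {X2, X3, X4, X5, X6, X7, X9, X10}, which has 8 nodes.

8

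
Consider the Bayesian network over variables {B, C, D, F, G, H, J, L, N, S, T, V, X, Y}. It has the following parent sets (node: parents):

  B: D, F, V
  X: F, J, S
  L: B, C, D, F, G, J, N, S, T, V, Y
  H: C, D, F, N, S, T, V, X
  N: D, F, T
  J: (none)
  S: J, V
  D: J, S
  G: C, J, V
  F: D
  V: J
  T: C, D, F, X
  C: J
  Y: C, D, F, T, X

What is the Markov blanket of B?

{C, D, F, G, J, L, N, S, T, V, Y}

By definition, MB(B) is built from B's parents, B's children, and the co-parents of B.
B's parents: D, F, V.
Children of B: L.
For each child, the remaining parents (spouses of B):
  L: C, D, F, G, J, N, S, T, V, Y
MB(B) = {C, D, F, G, J, L, N, S, T, V, Y}.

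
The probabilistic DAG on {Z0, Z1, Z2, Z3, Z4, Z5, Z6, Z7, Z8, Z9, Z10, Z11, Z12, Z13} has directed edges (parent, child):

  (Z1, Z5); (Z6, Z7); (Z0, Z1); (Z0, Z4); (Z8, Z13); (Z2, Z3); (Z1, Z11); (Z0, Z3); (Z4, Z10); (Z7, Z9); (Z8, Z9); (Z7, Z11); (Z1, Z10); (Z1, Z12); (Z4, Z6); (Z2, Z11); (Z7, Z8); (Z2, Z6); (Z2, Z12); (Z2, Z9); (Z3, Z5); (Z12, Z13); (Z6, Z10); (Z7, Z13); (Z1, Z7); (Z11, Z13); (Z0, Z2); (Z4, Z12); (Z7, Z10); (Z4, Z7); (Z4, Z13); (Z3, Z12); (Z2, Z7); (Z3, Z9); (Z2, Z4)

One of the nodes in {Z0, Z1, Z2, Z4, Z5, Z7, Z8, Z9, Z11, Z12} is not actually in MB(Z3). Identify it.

Parents of Z3: Z0, Z2.
Z3 has children Z5, Z9, Z12.
Co-parents of Z3 (other parents of its children):
  Z5 also has parent Z1.
  parents(Z9) \ {Z3} = {Z2, Z7, Z8}.
  Z12 also has parents Z1, Z2, Z4.
MB(Z3) = {Z0, Z1, Z2, Z4, Z5, Z7, Z8, Z9, Z12}.
Z11 is neither a parent, child, nor co-parent of Z3, so it does not belong.

Z11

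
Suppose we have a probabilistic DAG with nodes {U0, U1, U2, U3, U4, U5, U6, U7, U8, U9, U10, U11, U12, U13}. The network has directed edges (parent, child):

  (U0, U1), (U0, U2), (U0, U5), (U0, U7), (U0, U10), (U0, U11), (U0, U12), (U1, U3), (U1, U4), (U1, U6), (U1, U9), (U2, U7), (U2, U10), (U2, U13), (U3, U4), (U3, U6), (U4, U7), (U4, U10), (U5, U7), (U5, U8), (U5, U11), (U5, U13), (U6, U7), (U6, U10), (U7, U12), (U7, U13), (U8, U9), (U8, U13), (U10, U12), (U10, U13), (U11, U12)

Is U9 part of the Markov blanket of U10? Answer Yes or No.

U10 has children U12, U13.
Pa(U10) = {U0, U2, U4, U6}.
Other parents of U10's children:
  U12 also has parents U0, U7, U11.
  U13's other parents are U2, U5, U7, U8.
MB(U10) = {U0, U2, U4, U5, U6, U7, U8, U11, U12, U13}; U9 is not in this set.

No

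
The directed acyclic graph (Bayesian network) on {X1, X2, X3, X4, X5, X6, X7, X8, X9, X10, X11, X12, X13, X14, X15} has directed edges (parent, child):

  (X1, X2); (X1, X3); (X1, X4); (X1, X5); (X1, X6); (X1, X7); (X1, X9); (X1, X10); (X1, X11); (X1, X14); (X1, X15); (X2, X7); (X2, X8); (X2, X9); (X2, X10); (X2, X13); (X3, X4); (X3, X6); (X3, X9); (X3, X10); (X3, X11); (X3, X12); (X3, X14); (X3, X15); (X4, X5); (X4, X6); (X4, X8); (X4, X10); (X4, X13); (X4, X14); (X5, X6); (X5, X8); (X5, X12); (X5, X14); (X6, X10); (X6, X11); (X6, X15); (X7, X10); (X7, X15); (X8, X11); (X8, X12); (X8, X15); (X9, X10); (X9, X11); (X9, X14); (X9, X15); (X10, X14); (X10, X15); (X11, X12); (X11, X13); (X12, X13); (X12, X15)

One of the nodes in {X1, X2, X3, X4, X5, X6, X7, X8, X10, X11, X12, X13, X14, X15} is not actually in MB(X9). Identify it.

By definition, MB(X9) is built from X9's parents, X9's children, and the co-parents of X9.
X9 has parents X1, X2, X3.
X9 has children X10, X11, X14, X15.
For each child, the remaining parents (spouses of X9):
  X10: X1, X2, X3, X4, X6, X7
  X11: X1, X3, X6, X8
  X14: X1, X3, X4, X5, X10
  X15: X1, X3, X6, X7, X8, X10, X12
MB(X9) = {X1, X2, X3, X4, X5, X6, X7, X8, X10, X11, X12, X14, X15}.
X13 is neither a parent, child, nor co-parent of X9, so it does not belong.

X13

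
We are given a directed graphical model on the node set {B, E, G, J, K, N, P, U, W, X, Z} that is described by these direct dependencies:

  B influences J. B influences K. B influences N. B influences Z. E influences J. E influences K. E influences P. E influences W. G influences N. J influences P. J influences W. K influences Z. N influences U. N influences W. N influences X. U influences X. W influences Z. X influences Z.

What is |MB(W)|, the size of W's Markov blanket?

7

A node's Markov blanket = Pa ∪ Ch ∪ (parents of Ch other than the node itself).
W has child Z.
Pa(W) = {E, J, N}.
Other parents of W's children:
  parents(Z) \ {W} = {B, K, X}.
MB(W) = {B, E, J, K, N, X, Z}, which has 7 nodes.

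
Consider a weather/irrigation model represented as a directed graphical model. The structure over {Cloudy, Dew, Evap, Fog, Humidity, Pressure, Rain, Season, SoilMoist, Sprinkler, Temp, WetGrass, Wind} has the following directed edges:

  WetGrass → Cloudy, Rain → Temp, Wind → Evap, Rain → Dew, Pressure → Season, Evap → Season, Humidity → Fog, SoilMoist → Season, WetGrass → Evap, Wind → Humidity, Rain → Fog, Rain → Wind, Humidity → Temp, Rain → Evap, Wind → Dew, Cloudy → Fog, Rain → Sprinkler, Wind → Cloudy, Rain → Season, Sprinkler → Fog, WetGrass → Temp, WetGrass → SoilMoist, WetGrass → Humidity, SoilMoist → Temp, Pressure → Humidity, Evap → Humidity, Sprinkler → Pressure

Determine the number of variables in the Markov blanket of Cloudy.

6

Pa(Cloudy) = {WetGrass, Wind}.
Cloudy's children: Fog.
For each child, the remaining parents (spouses of Cloudy):
  parents(Fog) \ {Cloudy} = {Humidity, Rain, Sprinkler}.
MB(Cloudy) = {Fog, Humidity, Rain, Sprinkler, WetGrass, Wind}, which has 6 nodes.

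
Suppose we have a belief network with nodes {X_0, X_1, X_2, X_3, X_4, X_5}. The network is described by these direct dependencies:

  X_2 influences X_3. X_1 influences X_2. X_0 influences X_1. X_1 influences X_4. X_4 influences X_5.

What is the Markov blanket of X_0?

The Markov blanket of a node is its parents, its children, and the other parents of its children.
Pa(X_0) = {}.
X_0's children: X_1.
Other parents of X_0's children:
  X_1: —
MB(X_0) = {X_1}.

{X_1}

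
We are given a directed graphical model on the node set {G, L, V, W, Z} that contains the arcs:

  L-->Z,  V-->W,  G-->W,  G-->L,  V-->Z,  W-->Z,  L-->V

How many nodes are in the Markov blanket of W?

4

A node's Markov blanket = Pa ∪ Ch ∪ (parents of Ch other than the node itself).
Children of W: Z.
W has parents G, V.
Other parents of W's children:
  parents(Z) \ {W} = {L, V}.
MB(W) = {G, L, V, Z}, which has 4 nodes.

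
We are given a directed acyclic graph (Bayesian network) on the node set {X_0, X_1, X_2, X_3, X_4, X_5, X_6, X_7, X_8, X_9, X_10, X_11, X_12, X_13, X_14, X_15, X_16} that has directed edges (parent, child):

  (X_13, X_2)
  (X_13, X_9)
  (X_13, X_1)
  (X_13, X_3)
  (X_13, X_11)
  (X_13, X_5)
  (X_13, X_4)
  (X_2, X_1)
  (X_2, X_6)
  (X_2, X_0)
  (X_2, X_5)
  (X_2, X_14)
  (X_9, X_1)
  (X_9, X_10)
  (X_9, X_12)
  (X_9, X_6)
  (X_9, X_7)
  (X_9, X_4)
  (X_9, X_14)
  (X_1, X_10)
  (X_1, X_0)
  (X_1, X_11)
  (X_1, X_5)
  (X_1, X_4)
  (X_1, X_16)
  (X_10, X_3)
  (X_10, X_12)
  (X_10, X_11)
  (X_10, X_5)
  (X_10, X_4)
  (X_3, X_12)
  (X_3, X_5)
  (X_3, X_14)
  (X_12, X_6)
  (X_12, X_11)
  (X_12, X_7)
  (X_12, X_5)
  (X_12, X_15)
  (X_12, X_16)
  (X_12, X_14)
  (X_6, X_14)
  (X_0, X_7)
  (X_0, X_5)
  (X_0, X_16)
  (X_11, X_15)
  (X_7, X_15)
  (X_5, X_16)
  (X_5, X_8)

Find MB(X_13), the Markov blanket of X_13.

A node's Markov blanket = Pa ∪ Ch ∪ (parents of Ch other than the node itself).
Ch(X_13) = {X_1, X_2, X_3, X_4, X_5, X_9, X_11}.
Pa(X_13) = {}.
Co-parents of X_13 (other parents of its children):
  X_2: no additional parents.
  X_9: no additional parents.
  X_1's other parents are X_2, X_9.
  X_3 also has parent X_10.
  X_11 also has parents X_1, X_10, X_12.
  X_5's other parents are X_0, X_1, X_2, X_3, X_10, X_12.
  X_4's other parents are X_1, X_9, X_10.
Taking the union gives {X_0, X_1, X_2, X_3, X_4, X_5, X_9, X_10, X_11, X_12}.

{X_0, X_1, X_2, X_3, X_4, X_5, X_9, X_10, X_11, X_12}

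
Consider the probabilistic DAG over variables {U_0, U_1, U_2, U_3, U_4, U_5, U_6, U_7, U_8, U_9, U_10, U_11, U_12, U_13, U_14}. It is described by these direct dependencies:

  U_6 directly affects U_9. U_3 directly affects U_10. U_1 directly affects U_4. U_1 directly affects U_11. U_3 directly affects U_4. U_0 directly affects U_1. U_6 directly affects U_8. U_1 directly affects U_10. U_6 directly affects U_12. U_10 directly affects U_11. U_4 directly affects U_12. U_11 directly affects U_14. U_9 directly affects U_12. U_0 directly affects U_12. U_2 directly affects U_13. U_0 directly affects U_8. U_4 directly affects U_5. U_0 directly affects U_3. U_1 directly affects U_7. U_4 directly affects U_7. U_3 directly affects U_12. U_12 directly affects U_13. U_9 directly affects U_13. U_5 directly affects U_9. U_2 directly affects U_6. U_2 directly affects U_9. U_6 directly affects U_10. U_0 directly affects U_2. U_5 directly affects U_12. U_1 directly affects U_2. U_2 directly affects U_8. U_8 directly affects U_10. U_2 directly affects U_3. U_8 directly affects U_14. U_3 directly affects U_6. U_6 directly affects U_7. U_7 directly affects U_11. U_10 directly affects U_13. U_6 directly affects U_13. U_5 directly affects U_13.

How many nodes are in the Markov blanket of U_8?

U_8's parents: U_0, U_2, U_6.
Ch(U_8) = {U_10, U_14}.
Parents of each child, excluding U_8:
  U_10: U_1, U_3, U_6
  U_14: U_11
MB(U_8) = {U_0, U_1, U_2, U_3, U_6, U_10, U_11, U_14}, which has 8 nodes.

8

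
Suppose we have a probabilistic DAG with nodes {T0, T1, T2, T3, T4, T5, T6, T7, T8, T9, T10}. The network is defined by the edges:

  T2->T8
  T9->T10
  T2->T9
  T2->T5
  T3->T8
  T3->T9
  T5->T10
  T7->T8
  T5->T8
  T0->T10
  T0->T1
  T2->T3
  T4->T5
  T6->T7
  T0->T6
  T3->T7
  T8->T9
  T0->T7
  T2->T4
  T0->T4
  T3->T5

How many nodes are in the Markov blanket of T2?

T2 has no parents.
T2's children: T3, T4, T5, T8, T9.
Other parents of T2's children:
  T3: —
  T4: T0
  T5: T3, T4
  T8: T3, T5, T7
  T9: T3, T8
MB(T2) = {T0, T3, T4, T5, T7, T8, T9}, which has 7 nodes.

7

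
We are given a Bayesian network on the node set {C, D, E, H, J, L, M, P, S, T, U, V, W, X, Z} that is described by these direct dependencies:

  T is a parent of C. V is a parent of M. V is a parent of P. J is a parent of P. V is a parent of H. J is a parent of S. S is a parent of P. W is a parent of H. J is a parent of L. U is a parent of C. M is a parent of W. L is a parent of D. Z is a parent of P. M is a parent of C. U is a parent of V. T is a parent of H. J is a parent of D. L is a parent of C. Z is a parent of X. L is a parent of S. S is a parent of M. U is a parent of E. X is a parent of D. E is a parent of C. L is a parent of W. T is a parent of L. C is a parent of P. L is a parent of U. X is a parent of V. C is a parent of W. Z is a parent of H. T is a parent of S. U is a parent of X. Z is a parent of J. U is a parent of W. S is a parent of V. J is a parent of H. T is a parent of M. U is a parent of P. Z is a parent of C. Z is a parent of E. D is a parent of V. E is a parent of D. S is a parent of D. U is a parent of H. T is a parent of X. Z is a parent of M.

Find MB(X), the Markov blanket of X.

{D, E, J, L, S, T, U, V, Z}

Recall MB(v) = parents ∪ children ∪ spouses, where spouses are the other parents of v's children.
X's parents: T, U, Z.
X's children: D, V.
For each child, the remaining parents (spouses of X):
  D also has parents E, J, L, S.
  parents(V) \ {X} = {D, S, U}.
Taking the union gives {D, E, J, L, S, T, U, V, Z}.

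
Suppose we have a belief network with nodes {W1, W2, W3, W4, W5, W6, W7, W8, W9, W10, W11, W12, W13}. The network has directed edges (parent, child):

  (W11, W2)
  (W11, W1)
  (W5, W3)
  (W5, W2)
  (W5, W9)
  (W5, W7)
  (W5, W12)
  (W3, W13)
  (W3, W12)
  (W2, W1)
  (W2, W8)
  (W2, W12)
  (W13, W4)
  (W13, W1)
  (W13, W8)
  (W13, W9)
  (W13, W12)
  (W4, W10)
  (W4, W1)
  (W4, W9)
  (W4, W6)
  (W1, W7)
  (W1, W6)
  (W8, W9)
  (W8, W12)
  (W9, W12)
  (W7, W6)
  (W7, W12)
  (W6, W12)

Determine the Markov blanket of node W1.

{W2, W4, W5, W6, W7, W11, W13}

The Markov blanket of a node is its parents, its children, and the other parents of its children.
W1 has children W6, W7.
Pa(W1) = {W2, W4, W11, W13}.
Co-parents of W1 (other parents of its children):
  W7 also has parent W5.
  W6's other parents are W4, W7.
MB(W1) = {W2, W4, W5, W6, W7, W11, W13}.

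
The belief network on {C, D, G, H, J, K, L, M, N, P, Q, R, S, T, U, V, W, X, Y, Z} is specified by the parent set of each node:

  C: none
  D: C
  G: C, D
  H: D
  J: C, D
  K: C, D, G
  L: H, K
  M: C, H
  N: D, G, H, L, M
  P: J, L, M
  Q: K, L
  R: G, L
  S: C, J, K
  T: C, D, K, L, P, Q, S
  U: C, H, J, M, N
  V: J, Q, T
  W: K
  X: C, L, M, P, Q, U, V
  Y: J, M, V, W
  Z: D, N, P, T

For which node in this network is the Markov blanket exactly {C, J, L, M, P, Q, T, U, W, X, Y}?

V

The target node must have every member of {C, J, L, M, P, Q, T, U, W, X, Y} as a parent, child, or co-parent, and no others.
Parents of V: J, Q, T; children: X, Y; co-parents: C, J, L, M, P, Q, U, W.
These exactly cover the given set, so the node is V.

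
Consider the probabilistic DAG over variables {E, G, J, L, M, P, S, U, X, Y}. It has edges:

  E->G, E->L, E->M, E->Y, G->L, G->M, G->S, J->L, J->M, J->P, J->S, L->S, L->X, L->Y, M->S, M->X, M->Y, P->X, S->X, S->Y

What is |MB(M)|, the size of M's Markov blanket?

8

M has children S, X, Y.
M has parents E, G, J.
Parents of each child, excluding M:
  S also has parents G, J, L.
  parents(X) \ {M} = {L, P, S}.
  Y's other parents are E, L, S.
MB(M) = {E, G, J, L, P, S, X, Y}, which has 8 nodes.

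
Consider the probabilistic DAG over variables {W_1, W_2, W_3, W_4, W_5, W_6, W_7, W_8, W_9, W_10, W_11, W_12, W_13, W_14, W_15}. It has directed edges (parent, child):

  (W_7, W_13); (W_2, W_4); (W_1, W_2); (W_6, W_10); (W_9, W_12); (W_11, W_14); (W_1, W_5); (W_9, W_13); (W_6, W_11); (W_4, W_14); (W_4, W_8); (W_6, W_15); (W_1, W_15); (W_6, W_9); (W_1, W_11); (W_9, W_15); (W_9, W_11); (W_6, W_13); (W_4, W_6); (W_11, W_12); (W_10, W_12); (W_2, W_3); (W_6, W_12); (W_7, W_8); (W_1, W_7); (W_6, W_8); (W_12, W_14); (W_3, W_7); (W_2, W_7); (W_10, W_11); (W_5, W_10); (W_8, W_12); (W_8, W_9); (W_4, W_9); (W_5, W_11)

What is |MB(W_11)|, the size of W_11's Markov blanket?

W_11's parents: W_1, W_5, W_6, W_9, W_10.
Children of W_11: W_12, W_14.
Other parents of W_11's children:
  W_12: W_6, W_8, W_9, W_10
  W_14: W_4, W_12
MB(W_11) = {W_1, W_4, W_5, W_6, W_8, W_9, W_10, W_12, W_14}, which has 9 nodes.

9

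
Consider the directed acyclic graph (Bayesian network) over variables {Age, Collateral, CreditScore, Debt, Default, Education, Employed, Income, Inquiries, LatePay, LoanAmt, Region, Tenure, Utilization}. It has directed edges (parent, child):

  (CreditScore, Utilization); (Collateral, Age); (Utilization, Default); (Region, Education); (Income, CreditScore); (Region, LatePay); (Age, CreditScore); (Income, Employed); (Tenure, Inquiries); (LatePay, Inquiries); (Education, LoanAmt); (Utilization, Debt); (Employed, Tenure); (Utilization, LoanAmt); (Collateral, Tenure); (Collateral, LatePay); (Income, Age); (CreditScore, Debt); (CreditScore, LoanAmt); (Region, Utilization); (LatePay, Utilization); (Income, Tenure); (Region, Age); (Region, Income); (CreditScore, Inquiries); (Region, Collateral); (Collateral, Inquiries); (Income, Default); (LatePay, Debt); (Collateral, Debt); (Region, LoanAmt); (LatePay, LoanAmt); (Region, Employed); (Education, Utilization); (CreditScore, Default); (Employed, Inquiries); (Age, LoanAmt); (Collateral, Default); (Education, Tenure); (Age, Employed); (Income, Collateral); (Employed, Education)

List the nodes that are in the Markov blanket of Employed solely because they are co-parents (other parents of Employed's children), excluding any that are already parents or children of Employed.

Children of Employed: Education, Inquiries, Tenure.
  parents(Education) \ {Employed} = {Region}.
  Tenure also has parents Collateral, Education, Income.
  parents(Inquiries) \ {Employed} = {Collateral, CreditScore, LatePay, Tenure}.
Excluding nodes already adjacent to Employed (Age, Education, Income, Inquiries, Region, Tenure), the co-parent-only contribution is {Collateral, CreditScore, LatePay}.

{Collateral, CreditScore, LatePay}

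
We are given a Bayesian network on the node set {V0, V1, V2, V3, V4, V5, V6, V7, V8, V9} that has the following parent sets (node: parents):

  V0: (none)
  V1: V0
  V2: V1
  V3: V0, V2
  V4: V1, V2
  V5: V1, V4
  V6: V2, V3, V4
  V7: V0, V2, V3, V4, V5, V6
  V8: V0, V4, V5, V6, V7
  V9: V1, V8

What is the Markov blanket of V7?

{V0, V2, V3, V4, V5, V6, V8}

Recall MB(v) = parents ∪ children ∪ spouses, where spouses are the other parents of v's children.
V7 has child V8.
Pa(V7) = {V0, V2, V3, V4, V5, V6}.
Other parents of V7's children:
  V8 also has parents V0, V4, V5, V6.
MB(V7) = {V0, V2, V3, V4, V5, V6, V8}.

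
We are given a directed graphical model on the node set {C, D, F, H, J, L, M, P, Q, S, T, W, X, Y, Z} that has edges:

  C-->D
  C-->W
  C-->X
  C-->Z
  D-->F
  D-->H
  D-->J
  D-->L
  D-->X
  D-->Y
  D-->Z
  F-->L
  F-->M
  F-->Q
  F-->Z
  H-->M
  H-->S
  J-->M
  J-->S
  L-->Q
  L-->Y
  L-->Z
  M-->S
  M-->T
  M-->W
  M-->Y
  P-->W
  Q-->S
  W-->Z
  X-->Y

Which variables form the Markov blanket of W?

Ch(W) = {Z}.
Pa(W) = {C, M, P}.
For each child, the remaining parents (spouses of W):
  Z's other parents are C, D, F, L.
Taking the union gives {C, D, F, L, M, P, Z}.

{C, D, F, L, M, P, Z}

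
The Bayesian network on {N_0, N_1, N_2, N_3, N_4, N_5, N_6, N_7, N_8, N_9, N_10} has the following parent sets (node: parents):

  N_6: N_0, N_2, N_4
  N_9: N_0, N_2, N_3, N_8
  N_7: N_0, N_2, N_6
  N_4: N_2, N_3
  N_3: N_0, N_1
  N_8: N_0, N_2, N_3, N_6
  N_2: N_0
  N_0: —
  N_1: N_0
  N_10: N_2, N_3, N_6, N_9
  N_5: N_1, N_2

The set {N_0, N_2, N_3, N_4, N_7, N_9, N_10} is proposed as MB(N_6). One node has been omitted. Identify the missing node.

Pa(N_6) = {N_0, N_2, N_4}.
N_6 has children N_7, N_8, N_10.
Parents of each child, excluding N_6:
  parents(N_7) \ {N_6} = {N_0, N_2}.
  N_8 also has parents N_0, N_2, N_3.
  N_10 also has parents N_2, N_3, N_9.
MB(N_6) = {N_0, N_2, N_3, N_4, N_7, N_8, N_9, N_10}.
Comparing with the claimed set, N_8 is missing.

N_8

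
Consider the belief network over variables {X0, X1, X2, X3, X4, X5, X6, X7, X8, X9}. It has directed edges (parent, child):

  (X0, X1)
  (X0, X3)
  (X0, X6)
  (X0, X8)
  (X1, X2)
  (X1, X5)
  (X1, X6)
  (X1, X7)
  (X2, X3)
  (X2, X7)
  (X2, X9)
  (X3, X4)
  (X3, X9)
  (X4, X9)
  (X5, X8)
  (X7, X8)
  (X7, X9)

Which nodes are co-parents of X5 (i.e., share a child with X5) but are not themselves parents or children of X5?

Children of X5: X8.
  X8 also has parents X0, X7.
Excluding nodes already adjacent to X5 (X1, X8), the co-parent-only contribution is {X0, X7}.

{X0, X7}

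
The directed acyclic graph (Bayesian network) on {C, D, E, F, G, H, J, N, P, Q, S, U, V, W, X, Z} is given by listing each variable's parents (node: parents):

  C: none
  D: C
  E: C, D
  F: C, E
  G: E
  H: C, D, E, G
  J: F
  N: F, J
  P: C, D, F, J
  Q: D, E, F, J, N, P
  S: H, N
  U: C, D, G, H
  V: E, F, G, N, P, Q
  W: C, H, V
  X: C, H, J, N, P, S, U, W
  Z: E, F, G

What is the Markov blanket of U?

{C, D, G, H, J, N, P, S, W, X}

U's parents: C, D, G, H.
Ch(U) = {X}.
Parents of each child, excluding U:
  parents(X) \ {U} = {C, H, J, N, P, S, W}.
Union: {C, D, G, H} ∪ {X} ∪ {C, H, J, N, P, S, W} = {C, D, G, H, J, N, P, S, W, X}.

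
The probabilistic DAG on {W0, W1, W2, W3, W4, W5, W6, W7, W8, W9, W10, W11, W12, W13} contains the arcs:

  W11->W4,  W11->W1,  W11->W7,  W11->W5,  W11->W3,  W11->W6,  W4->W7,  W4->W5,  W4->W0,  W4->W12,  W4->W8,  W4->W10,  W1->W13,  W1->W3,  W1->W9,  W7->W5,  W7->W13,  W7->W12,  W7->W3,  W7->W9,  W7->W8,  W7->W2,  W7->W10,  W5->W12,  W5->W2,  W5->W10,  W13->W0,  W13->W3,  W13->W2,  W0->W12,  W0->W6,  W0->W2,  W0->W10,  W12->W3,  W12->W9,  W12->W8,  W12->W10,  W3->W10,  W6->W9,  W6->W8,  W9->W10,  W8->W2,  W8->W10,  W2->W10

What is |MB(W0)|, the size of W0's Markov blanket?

By definition, MB(W0) is built from W0's parents, W0's children, and the co-parents of W0.
W0 has parents W4, W13.
Children of W0: W2, W6, W10, W12.
Parents of each child, excluding W0:
  W12: W4, W5, W7
  W6: W11
  W2: W5, W7, W8, W13
  W10: W2, W3, W4, W5, W7, W8, W9, W12
MB(W0) = {W2, W3, W4, W5, W6, W7, W8, W9, W10, W11, W12, W13}, which has 12 nodes.

12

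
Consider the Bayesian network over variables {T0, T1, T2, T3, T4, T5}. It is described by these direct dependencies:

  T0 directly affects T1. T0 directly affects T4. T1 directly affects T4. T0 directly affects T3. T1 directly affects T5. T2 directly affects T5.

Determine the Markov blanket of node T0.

{T1, T3, T4}

Pa(T0) = {}.
T0 has children T1, T3, T4.
For each child, the remaining parents (spouses of T0):
  T1 has no other parent.
  T3 has no other parent.
  T4's other parent is T1.
MB(T0) = {T1, T3, T4}.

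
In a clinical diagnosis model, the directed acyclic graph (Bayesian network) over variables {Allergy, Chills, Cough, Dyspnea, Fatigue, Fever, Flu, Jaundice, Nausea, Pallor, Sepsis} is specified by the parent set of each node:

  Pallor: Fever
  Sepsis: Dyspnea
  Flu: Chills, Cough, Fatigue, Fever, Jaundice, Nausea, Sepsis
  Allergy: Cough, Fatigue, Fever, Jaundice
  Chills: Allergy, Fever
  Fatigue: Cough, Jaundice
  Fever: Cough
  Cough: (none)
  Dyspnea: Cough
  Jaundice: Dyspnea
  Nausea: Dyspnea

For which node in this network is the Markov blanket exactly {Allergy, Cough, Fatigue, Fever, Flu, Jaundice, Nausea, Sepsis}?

The target node must have every member of {Allergy, Cough, Fatigue, Fever, Flu, Jaundice, Nausea, Sepsis} as a parent, child, or co-parent, and no others.
Parents of Chills: Allergy, Fever; children: Flu; co-parents: Cough, Fatigue, Fever, Jaundice, Nausea, Sepsis.
These exactly cover the given set, so the node is Chills.

Chills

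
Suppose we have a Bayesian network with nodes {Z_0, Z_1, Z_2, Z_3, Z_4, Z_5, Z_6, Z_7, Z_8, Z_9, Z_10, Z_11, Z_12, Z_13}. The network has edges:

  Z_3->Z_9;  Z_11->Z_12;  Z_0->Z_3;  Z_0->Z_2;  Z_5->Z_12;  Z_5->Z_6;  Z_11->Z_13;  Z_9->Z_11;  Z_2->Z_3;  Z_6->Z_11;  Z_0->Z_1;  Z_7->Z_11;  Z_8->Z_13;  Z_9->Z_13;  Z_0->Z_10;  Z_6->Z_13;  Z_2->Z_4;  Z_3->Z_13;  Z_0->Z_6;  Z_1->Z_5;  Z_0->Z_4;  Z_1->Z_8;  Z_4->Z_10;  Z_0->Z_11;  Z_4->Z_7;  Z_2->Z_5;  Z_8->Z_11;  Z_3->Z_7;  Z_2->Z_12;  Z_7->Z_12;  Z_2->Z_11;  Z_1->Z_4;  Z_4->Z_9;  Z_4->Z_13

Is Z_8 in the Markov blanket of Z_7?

Z_8 is a co-parent of Z_7: both are parents of Z_11.
So Z_8 ∈ MB(Z_7).

Yes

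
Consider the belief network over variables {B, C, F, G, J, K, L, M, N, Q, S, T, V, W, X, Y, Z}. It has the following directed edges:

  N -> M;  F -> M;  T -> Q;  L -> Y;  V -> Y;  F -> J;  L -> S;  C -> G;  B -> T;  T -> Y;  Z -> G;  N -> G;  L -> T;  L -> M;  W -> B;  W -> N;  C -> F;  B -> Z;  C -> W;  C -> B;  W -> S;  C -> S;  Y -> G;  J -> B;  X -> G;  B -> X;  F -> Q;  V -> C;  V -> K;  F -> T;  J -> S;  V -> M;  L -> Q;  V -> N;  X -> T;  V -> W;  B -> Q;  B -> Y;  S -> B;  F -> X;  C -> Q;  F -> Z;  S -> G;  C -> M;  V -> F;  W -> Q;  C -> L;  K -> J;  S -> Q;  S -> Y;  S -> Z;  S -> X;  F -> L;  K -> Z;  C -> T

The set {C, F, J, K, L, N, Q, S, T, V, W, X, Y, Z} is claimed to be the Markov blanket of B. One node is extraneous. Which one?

A node's Markov blanket = Pa ∪ Ch ∪ (parents of Ch other than the node itself).
B has children Q, T, X, Y, Z.
Parents of B: C, J, S, W.
Parents of each child, excluding B:
  X's other parents are F, S.
  Z also has parents F, K, S.
  parents(T) \ {B} = {C, F, L, X}.
  Y's other parents are L, S, T, V.
  Q also has parents C, F, L, S, T, W.
MB(B) = {C, F, J, K, L, Q, S, T, V, W, X, Y, Z}.
N is neither a parent, child, nor co-parent of B, so it does not belong.

N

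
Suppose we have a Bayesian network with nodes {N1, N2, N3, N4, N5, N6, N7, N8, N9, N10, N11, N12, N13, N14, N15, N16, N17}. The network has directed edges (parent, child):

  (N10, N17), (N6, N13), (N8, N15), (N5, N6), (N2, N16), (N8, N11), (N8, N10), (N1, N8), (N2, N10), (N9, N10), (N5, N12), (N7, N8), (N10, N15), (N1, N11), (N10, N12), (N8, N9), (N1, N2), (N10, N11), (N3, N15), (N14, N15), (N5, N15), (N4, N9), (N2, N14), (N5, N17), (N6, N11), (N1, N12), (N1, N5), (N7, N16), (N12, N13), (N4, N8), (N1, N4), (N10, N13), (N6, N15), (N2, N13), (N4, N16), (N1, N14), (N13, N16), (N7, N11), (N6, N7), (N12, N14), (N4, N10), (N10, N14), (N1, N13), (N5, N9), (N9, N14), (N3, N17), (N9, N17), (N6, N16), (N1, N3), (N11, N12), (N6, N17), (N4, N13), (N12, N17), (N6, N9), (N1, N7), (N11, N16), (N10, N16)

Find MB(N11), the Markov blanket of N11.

Parents of N11: N1, N6, N7, N8, N10.
N11's children: N12, N16.
Co-parents of N11 (other parents of its children):
  N12: N1, N5, N10
  N16: N2, N4, N6, N7, N10, N13
Union: {N1, N6, N7, N8, N10} ∪ {N12, N16} ∪ {N1, N2, N4, N5, N6, N7, N10, N13} = {N1, N2, N4, N5, N6, N7, N8, N10, N12, N13, N16}.

{N1, N2, N4, N5, N6, N7, N8, N10, N12, N13, N16}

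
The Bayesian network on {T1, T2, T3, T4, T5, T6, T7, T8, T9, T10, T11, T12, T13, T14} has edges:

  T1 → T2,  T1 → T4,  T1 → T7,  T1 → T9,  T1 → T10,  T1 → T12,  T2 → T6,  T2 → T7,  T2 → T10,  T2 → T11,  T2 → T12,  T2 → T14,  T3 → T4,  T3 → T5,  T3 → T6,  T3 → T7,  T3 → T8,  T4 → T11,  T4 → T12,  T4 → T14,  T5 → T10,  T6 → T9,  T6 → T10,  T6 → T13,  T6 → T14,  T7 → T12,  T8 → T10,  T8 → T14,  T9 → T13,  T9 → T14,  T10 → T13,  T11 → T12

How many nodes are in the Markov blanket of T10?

7

Pa(T10) = {T1, T2, T5, T6, T8}.
T10's children: T13.
Parents of each child, excluding T10:
  T13's other parents are T6, T9.
MB(T10) = {T1, T2, T5, T6, T8, T9, T13}, which has 7 nodes.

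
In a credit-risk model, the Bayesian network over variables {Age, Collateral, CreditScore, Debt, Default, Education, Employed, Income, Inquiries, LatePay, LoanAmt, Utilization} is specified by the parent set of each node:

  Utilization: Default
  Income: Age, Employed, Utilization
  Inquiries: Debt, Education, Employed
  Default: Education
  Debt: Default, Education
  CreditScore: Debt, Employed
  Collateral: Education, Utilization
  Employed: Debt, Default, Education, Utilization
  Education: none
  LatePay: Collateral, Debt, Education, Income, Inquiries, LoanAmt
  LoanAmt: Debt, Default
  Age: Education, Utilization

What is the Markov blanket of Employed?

{Age, CreditScore, Debt, Default, Education, Income, Inquiries, Utilization}

The Markov blanket of a node is its parents, its children, and the other parents of its children.
Employed has parents Debt, Default, Education, Utilization.
Children of Employed: CreditScore, Income, Inquiries.
Parents of each child, excluding Employed:
  CreditScore also has parent Debt.
  parents(Inquiries) \ {Employed} = {Debt, Education}.
  parents(Income) \ {Employed} = {Age, Utilization}.
So the Markov blanket of Employed is {Age, CreditScore, Debt, Default, Education, Income, Inquiries, Utilization}.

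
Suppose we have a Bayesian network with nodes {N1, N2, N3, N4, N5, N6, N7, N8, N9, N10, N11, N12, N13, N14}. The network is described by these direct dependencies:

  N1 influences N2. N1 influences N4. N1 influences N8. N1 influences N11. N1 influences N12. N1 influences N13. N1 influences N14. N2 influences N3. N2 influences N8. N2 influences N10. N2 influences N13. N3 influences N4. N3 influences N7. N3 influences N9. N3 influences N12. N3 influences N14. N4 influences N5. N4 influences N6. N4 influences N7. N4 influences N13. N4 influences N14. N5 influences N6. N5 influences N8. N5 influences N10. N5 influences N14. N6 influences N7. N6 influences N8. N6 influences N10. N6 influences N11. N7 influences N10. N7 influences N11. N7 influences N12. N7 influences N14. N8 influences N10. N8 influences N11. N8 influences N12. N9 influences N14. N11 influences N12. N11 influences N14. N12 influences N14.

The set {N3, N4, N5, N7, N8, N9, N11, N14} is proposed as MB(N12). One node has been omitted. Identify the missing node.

By definition, MB(N12) is built from N12's parents, N12's children, and the co-parents of N12.
Ch(N12) = {N14}.
Parents of N12: N1, N3, N7, N8, N11.
Other parents of N12's children:
  N14 also has parents N1, N3, N4, N5, N7, N9, N11.
MB(N12) = {N1, N3, N4, N5, N7, N8, N9, N11, N14}.
Comparing with the claimed set, N1 is missing.

N1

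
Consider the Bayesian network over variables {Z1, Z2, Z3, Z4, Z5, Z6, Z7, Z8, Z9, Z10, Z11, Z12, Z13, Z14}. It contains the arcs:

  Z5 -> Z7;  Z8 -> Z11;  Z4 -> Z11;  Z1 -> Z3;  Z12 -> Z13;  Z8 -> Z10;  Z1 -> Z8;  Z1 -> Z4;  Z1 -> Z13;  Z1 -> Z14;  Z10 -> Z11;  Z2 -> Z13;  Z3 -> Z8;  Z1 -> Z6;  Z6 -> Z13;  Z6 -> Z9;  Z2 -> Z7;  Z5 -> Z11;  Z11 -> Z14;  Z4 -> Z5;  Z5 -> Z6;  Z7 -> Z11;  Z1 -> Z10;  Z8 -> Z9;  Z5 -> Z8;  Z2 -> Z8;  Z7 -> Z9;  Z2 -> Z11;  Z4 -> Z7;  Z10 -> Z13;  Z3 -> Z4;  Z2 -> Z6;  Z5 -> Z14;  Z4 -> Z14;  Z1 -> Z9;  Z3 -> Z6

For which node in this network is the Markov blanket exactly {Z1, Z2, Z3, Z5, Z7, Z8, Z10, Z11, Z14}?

Z4

The target node must have every member of {Z1, Z2, Z3, Z5, Z7, Z8, Z10, Z11, Z14} as a parent, child, or co-parent, and no others.
Parents of Z4: Z1, Z3; children: Z5, Z7, Z11, Z14; co-parents: Z1, Z2, Z5, Z7, Z8, Z10, Z11.
These exactly cover the given set, so the node is Z4.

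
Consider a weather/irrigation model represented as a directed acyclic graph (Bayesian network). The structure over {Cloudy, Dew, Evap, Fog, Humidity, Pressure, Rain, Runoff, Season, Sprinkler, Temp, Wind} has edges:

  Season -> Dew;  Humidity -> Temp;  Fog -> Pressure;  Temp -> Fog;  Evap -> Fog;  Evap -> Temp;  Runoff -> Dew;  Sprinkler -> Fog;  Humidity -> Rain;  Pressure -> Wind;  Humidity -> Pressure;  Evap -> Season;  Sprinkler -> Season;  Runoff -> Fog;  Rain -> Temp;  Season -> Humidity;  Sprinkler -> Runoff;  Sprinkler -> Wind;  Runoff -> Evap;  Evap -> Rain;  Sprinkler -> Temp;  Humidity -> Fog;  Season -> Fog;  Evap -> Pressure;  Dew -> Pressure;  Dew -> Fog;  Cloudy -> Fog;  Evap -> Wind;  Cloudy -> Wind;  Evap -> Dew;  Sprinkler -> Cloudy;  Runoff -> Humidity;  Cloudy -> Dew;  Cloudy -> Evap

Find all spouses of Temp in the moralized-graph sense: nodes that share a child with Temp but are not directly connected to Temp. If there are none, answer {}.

Children of Temp: Fog.
  Fog's other parents are Cloudy, Dew, Evap, Humidity, Runoff, Season, Sprinkler.
Excluding nodes already adjacent to Temp (Evap, Fog, Humidity, Rain, Sprinkler), the co-parent-only contribution is {Cloudy, Dew, Runoff, Season}.

{Cloudy, Dew, Runoff, Season}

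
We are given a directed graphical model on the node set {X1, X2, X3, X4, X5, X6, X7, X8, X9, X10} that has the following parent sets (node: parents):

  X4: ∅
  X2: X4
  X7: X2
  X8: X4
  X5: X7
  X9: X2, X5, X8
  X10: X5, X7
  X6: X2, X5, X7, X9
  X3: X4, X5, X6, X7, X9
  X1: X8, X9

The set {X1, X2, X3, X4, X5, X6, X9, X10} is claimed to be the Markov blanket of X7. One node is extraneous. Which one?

The Markov blanket of a node is its parents, its children, and the other parents of its children.
Pa(X7) = {X2}.
Children of X7: X3, X5, X6, X10.
Other parents of X7's children:
  X5 has no other parent.
  X10's other parent is X5.
  X6 also has parents X2, X5, X9.
  X3's other parents are X4, X5, X6, X9.
MB(X7) = {X2, X3, X4, X5, X6, X9, X10}.
X1 is neither a parent, child, nor co-parent of X7, so it does not belong.

X1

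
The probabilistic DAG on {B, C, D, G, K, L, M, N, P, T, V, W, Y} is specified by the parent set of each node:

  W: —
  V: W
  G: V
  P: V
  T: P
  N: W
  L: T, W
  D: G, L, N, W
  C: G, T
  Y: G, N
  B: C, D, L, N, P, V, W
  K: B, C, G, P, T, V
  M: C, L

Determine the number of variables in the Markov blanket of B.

10

B's parents: C, D, L, N, P, V, W.
B's children: K.
Parents of each child, excluding B:
  K also has parents C, G, P, T, V.
MB(B) = {C, D, G, K, L, N, P, T, V, W}, which has 10 nodes.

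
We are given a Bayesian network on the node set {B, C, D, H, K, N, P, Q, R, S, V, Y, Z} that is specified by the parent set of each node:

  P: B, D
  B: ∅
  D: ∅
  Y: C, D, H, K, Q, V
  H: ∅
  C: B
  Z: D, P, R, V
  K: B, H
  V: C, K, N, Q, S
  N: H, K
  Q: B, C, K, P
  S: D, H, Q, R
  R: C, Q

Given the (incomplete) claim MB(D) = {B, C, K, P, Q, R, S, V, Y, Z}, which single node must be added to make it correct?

H

Parents of D: none.
D has children P, S, Y, Z.
Co-parents of D (other parents of its children):
  P also has parent B.
  S's other parents are H, Q, R.
  Y's other parents are C, H, K, Q, V.
  Z also has parents P, R, V.
MB(D) = {B, C, H, K, P, Q, R, S, V, Y, Z}.
Comparing with the claimed set, H is missing.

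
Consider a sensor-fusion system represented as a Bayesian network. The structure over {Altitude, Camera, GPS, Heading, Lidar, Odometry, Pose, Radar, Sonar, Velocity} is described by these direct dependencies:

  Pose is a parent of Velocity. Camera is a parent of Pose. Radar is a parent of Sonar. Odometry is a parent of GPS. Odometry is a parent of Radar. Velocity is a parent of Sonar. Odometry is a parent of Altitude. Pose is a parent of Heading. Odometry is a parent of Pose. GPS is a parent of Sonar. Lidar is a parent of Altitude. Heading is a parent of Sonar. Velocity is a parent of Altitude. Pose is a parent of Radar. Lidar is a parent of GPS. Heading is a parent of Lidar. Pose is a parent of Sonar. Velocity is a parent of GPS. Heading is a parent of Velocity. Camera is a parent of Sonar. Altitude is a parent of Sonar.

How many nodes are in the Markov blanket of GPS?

Recall MB(v) = parents ∪ children ∪ spouses, where spouses are the other parents of v's children.
Pa(GPS) = {Lidar, Odometry, Velocity}.
GPS's children: Sonar.
Parents of each child, excluding GPS:
  Sonar's other parents are Altitude, Camera, Heading, Pose, Radar, Velocity.
MB(GPS) = {Altitude, Camera, Heading, Lidar, Odometry, Pose, Radar, Sonar, Velocity}, which has 9 nodes.

9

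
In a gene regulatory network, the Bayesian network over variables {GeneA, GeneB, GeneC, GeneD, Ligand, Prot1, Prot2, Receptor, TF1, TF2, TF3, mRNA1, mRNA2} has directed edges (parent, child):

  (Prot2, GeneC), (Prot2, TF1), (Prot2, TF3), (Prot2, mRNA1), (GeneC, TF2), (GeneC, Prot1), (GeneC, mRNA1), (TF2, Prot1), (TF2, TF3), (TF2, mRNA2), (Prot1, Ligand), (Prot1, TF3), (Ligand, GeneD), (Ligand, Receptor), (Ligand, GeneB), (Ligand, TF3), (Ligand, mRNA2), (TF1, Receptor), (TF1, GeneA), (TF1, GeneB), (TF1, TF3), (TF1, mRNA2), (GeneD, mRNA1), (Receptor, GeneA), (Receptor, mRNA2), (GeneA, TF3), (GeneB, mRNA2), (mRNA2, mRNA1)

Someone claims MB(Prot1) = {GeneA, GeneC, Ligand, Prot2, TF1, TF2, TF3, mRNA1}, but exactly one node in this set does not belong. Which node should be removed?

mRNA1

The Markov blanket of a node is its parents, its children, and the other parents of its children.
Ch(Prot1) = {Ligand, TF3}.
Pa(Prot1) = {GeneC, TF2}.
Other parents of Prot1's children:
  Ligand: no additional parents.
  parents(TF3) \ {Prot1} = {GeneA, Ligand, Prot2, TF1, TF2}.
MB(Prot1) = {GeneA, GeneC, Ligand, Prot2, TF1, TF2, TF3}.
mRNA1 is neither a parent, child, nor co-parent of Prot1, so it does not belong.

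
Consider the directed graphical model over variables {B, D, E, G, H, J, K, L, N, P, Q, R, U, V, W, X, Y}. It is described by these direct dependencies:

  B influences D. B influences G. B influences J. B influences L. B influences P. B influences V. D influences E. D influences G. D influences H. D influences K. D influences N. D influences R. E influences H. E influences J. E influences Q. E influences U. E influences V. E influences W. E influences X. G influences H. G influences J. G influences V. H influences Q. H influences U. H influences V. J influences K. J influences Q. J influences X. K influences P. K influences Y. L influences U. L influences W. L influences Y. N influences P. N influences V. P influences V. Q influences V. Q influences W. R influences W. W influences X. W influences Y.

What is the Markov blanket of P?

{B, E, G, H, K, N, Q, V}

A node's Markov blanket = Pa ∪ Ch ∪ (parents of Ch other than the node itself).
P's parents: B, K, N.
P has child V.
For each child, the remaining parents (spouses of P):
  parents(V) \ {P} = {B, E, G, H, N, Q}.
MB(P) = {B, E, G, H, K, N, Q, V}.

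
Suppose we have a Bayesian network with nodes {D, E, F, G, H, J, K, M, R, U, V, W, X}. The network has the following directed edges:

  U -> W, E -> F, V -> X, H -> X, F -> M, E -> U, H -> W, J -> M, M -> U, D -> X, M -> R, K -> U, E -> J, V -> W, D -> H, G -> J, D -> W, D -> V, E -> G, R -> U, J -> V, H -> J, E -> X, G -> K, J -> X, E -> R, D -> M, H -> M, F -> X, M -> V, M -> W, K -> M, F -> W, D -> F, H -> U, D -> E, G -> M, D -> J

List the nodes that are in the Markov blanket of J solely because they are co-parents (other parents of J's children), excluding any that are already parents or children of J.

Children of J: M, V, X.
  M: D, F, G, H, K
  V: D, M
  X: D, E, F, H, V
Excluding nodes already adjacent to J (D, E, G, H, M, V, X), the co-parent-only contribution is {F, K}.

{F, K}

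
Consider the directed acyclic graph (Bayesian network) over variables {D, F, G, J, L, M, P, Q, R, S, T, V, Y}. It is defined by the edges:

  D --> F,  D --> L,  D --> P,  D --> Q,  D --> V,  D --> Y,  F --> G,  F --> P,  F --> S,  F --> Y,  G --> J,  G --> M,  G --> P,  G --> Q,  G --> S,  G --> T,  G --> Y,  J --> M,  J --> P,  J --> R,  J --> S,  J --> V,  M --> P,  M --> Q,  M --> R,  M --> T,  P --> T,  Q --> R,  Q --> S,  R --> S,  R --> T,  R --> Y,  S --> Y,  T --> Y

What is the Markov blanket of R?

R has parents J, M, Q.
Ch(R) = {S, T, Y}.
Other parents of R's children:
  S: F, G, J, Q
  T: G, M, P
  Y: D, F, G, S, T
MB(R) = {D, F, G, J, M, P, Q, S, T, Y}.

{D, F, G, J, M, P, Q, S, T, Y}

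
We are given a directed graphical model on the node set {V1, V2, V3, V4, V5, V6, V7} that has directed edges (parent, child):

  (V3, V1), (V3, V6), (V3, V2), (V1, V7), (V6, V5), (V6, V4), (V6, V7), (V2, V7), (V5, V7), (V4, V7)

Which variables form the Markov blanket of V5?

A node's Markov blanket = Pa ∪ Ch ∪ (parents of Ch other than the node itself).
V5's parents: V6.
V5 has child V7.
Co-parents of V5 (other parents of its children):
  V7: V1, V2, V4, V6
Union: {V6} ∪ {V7} ∪ {V1, V2, V4, V6} = {V1, V2, V4, V6, V7}.

{V1, V2, V4, V6, V7}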